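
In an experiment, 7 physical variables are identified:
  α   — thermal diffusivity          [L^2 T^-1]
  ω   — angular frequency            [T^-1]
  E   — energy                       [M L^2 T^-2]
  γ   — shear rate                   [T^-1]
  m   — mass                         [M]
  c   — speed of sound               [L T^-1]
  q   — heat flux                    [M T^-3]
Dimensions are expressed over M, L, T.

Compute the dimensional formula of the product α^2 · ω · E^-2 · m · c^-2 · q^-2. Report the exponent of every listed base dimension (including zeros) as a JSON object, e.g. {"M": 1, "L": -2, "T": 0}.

Exponent matrix [M,L,T] × [α,ω,E,γ,m,c,q]:
  M: [ 0  0  1  0  1  0  1]
  L: [ 2  0  2  0  0  1  0]
  T: [-1 -1 -2 -1  0 -1 -3]
  [M]: (2)·0+(1)·0+(-2)·1+(1)·1+(-2)·0+(-2)·1 = -3
  [L]: (2)·2+(1)·0+(-2)·2+(1)·0+(-2)·1+(-2)·0 = -2
  [T]: (2)·-1+(1)·-1+(-2)·-2+(1)·0+(-2)·-1+(-2)·-3 = 9
⇒ M^-3 L^-2 T^9

{"M": -3, "L": -2, "T": 9}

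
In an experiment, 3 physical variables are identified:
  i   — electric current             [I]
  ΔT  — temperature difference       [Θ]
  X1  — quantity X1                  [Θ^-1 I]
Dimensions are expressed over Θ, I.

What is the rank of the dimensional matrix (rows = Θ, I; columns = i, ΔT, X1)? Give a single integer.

2

Dimensional matrix (Θ×I by i×ΔT×X1):
  Θ: [ 0  1 -1]
  I: [ 1  0  1]
Row reduction gives pivot columns i,ΔT; rank = 2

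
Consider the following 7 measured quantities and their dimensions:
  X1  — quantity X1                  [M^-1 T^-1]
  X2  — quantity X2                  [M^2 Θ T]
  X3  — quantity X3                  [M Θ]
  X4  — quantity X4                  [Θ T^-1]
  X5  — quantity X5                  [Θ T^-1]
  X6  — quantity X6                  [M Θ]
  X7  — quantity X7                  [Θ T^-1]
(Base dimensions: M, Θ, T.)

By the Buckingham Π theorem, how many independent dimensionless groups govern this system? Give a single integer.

5

Exponent matrix [M,Θ,T] × [X1,X2,X3,X4,X5,X6,X7]:
  M: [-1  2  1  0  0  1  0]
  Θ: [ 0  1  1  1  1  1  1]
  T: [-1  1  0 -1 -1  0 -1]
Row reduction gives pivot columns X1,X2; rank = 2
7 vars − rank 2 = 5 Π groups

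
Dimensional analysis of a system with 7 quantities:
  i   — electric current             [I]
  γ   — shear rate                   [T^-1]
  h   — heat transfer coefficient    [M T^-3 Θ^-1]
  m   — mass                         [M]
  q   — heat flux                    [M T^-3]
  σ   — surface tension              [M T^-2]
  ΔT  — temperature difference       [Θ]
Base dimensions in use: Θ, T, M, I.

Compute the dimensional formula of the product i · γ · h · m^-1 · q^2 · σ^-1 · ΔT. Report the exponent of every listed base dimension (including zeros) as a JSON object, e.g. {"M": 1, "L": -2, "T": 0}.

{"Θ": 0, "T": -8, "M": 1, "I": 1}

Write exponents as rows Θ,T,M,I / cols i,γ,h,m,q,σ,ΔT:
  Θ: [ 0  0 -1  0  0  0  1]
  T: [ 0 -1 -3  0 -3 -2  0]
  M: [ 0  0  1  1  1  1  0]
  I: [ 1  0  0  0  0  0  0]
  [Θ]: (1)·0+(1)·0+(1)·-1+(-1)·0+(2)·0+(-1)·0+(1)·1 = 0
  [T]: (1)·0+(1)·-1+(1)·-3+(-1)·0+(2)·-3+(-1)·-2+(1)·0 = -8
  [M]: (1)·0+(1)·0+(1)·1+(-1)·1+(2)·1+(-1)·1+(1)·0 = 1
  [I]: (1)·1+(1)·0+(1)·0+(-1)·0+(2)·0+(-1)·0+(1)·0 = 1
⇒ T^-8 M I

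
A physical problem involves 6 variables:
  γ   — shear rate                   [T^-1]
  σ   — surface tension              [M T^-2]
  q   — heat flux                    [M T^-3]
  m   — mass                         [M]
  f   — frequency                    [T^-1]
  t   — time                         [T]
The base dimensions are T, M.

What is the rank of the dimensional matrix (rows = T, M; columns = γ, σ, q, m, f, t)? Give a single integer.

Write exponents as rows T,M / cols γ,σ,q,m,f,t:
  T: [-1 -2 -3  0 -1  1]
  M: [ 0  1  1  1  0  0]
Echelon form has 2 nonzero rows (pivots: γ,σ)

2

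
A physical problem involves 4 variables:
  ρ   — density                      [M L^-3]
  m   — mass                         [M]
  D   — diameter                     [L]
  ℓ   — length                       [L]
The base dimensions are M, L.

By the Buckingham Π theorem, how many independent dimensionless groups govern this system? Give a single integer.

Dimensional matrix (M×L by ρ×m×D×ℓ):
  M: [ 1  1  0  0]
  L: [-3  0  1  1]
Row reduction gives pivot columns ρ,m; rank = 2
n=4, r=2 ⇒ 2 dimensionless groups

2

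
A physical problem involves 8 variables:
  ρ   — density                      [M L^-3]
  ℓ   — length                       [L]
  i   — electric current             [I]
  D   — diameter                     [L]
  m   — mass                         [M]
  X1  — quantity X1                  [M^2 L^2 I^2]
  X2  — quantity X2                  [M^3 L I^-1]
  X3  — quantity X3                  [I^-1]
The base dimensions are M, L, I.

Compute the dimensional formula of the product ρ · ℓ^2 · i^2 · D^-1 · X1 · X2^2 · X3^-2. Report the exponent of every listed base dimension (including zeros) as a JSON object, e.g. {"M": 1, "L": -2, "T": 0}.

{"M": 9, "L": 2, "I": 4}

Dimensional matrix (M×L×I by ρ×ℓ×i×D×m×X1×X2×X3):
  M: [ 1  0  0  0  1  2  3  0]
  L: [-3  1  0  1  0  2  1  0]
  I: [ 0  0  1  0  0  2 -1 -1]
  [M]: (1)·1+(2)·0+(2)·0+(-1)·0+(1)·2+(2)·3+(-2)·0 = 9
  [L]: (1)·-3+(2)·1+(2)·0+(-1)·1+(1)·2+(2)·1+(-2)·0 = 2
  [I]: (1)·0+(2)·0+(2)·1+(-1)·0+(1)·2+(2)·-1+(-2)·-1 = 4
⇒ M^9 L^2 I^4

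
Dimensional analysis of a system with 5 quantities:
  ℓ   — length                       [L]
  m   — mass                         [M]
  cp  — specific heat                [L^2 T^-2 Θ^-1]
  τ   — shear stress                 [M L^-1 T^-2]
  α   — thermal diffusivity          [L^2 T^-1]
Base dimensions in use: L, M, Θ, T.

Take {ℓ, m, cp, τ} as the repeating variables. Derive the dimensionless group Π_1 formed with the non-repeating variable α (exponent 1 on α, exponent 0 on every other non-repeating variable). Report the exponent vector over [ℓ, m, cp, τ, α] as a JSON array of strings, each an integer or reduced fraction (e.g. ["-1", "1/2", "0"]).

["-5/2", "1/2", "0", "-1/2", "1"]

Dimensional matrix (L×M×Θ×T by ℓ×m×cp×τ×α):
  L: [ 1  0  2 -1  2]
  M: [ 0  1  0  1  0]
  Θ: [ 0  0 -1  0  0]
  T: [ 0  0 -2 -2 -1]
Row reduction gives pivot columns ℓ,m,cp,τ; rank = 4
Repeat: ℓ,m,cp,τ; free: α
RREF:
  r0: [   1    0    0    0  5/2]
  r1: [   0    1    0    0 -1/2]
  r2: [   0    0    1    0    0]
  r3: [   0    0    0    1  1/2]
Fix exponent of α at 1; solve each RREF row for its pivot's exponent:
  r0: exp(ℓ) + (5/2)·1 = 0 ⇒ exp(ℓ) = -5/2
  r1: exp(m) + (-1/2)·1 = 0 ⇒ exp(m) = 1/2
  r2: exp(cp) + (0)·1 = 0 ⇒ exp(cp) = 0
  r3: exp(τ) + (1/2)·1 = 0 ⇒ exp(τ) = -1/2
Π_1 = ℓ^(-5/2) · m^(1/2) · τ^(-1/2) · α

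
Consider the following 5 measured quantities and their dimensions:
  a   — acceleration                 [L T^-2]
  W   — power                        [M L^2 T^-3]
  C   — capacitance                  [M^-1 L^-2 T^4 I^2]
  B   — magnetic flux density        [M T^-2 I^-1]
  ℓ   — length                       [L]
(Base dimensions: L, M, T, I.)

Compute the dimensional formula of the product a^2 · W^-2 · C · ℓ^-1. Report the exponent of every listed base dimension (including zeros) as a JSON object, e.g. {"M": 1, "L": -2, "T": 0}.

{"L": -5, "M": -3, "T": 6, "I": 2}

Exponent matrix [L,M,T,I] × [a,W,C,B,ℓ]:
  L: [ 1  2 -2  0  1]
  M: [ 0  1 -1  1  0]
  T: [-2 -3  4 -2  0]
  I: [ 0  0  2 -1  0]
  [L]: (2)·1+(-2)·2+(1)·-2+(-1)·1 = -5
  [M]: (2)·0+(-2)·1+(1)·-1+(-1)·0 = -3
  [T]: (2)·-2+(-2)·-3+(1)·4+(-1)·0 = 6
  [I]: (2)·0+(-2)·0+(1)·2+(-1)·0 = 2
⇒ L^-5 M^-3 T^6 I^2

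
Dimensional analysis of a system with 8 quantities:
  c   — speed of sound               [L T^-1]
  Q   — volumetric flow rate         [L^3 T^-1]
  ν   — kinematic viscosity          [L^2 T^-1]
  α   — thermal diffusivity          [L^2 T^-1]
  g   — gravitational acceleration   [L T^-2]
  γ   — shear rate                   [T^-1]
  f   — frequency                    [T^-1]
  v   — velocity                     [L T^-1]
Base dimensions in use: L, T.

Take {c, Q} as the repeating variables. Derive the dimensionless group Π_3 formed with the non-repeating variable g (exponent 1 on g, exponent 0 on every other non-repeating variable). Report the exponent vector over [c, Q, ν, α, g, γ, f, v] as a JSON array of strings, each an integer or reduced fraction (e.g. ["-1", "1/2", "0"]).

["-5/2", "1/2", "0", "0", "1", "0", "0", "0"]

Exponent matrix [L,T] × [c,Q,ν,α,g,γ,f,v]:
  L: [ 1  3  2  2  1  0  0  1]
  T: [-1 -1 -1 -1 -2 -1 -1 -1]
RREF → pivots at {c,Q} ⇒ r = 2
Pivot set = {c,Q}, free = {ν,α,g,γ,f,v}
RREF:
  r0: [   1    0  1/2  1/2  5/2  3/2  3/2    1]
  r1: [   0    1  1/2  1/2 -1/2 -1/2 -1/2    0]
Fix exponent of g at 1, ν at 0, α at 0, γ at 0, f at 0, v at 0; solve each RREF row for its pivot's exponent:
  r0: exp(c) + (5/2)·1 = 0 ⇒ exp(c) = -5/2
  r1: exp(Q) + (-1/2)·1 = 0 ⇒ exp(Q) = 1/2
Π_3 = c^(-5/2) · Q^(1/2) · g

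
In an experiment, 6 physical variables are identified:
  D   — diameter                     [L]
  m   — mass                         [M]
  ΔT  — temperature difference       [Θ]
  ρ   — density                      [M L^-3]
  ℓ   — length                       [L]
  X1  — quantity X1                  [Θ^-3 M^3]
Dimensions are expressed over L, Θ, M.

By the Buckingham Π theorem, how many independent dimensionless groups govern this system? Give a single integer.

3

Dimensional matrix (L×Θ×M by D×m×ΔT×ρ×ℓ×X1):
  L: [ 1  0  0 -3  1  0]
  Θ: [ 0  0  1  0  0 -3]
  M: [ 0  1  0  1  0  3]
Row reduction gives pivot columns D,m,ΔT; rank = 3
6 vars − rank 3 = 3 Π groups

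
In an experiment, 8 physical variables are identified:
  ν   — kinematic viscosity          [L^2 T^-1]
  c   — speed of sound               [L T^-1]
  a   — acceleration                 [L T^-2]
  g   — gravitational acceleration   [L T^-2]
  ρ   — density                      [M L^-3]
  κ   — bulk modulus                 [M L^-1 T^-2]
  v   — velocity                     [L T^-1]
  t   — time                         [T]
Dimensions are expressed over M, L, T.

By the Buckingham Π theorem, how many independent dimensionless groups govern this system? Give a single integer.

Exponent matrix [M,L,T] × [ν,c,a,g,ρ,κ,v,t]:
  M: [ 0  0  0  0  1  1  0  0]
  L: [ 2  1  1  1 -3 -1  1  0]
  T: [-1 -1 -2 -2  0 -2 -1  1]
Row reduction gives pivot columns ν,c,ρ; rank = 3
n=8, r=3 ⇒ 5 dimensionless groups

5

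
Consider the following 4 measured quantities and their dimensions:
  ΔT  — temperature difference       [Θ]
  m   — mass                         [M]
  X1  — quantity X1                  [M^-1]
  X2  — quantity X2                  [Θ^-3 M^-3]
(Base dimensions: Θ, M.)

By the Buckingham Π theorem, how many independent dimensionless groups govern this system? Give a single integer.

2

Write exponents as rows Θ,M / cols ΔT,m,X1,X2:
  Θ: [ 1  0  0 -3]
  M: [ 0  1 -1 -3]
Row reduction gives pivot columns ΔT,m; rank = 2
n=4, r=2 ⇒ 2 dimensionless groups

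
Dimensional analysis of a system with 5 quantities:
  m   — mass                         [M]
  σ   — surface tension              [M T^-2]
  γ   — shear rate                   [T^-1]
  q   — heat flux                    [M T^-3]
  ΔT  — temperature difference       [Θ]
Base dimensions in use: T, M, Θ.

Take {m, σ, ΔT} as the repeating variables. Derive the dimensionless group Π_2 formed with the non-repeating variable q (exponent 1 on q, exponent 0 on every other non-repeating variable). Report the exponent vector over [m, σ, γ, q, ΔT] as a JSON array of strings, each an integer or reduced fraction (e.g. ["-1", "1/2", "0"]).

Dimensional matrix (T×M×Θ by m×σ×γ×q×ΔT):
  T: [ 0 -2 -1 -3  0]
  M: [ 1  1  0  1  0]
  Θ: [ 0  0  0  0  1]
Echelon form has 3 nonzero rows (pivots: m,σ,ΔT)
Pivot set = {m,σ,ΔT}, free = {γ,q}
RREF:
  r0: [   1    0 -1/2 -1/2    0]
  r1: [   0    1  1/2  3/2    0]
  r2: [   0    0    0    0    1]
Fix exponent of q at 1, γ at 0; solve each RREF row for its pivot's exponent:
  r0: exp(m) + (-1/2)·1 = 0 ⇒ exp(m) = 1/2
  r1: exp(σ) + (3/2)·1 = 0 ⇒ exp(σ) = -3/2
  r2: exp(ΔT) + (0)·1 = 0 ⇒ exp(ΔT) = 0
Π_2 = m^(1/2) · σ^(-3/2) · q

["1/2", "-3/2", "0", "1", "0"]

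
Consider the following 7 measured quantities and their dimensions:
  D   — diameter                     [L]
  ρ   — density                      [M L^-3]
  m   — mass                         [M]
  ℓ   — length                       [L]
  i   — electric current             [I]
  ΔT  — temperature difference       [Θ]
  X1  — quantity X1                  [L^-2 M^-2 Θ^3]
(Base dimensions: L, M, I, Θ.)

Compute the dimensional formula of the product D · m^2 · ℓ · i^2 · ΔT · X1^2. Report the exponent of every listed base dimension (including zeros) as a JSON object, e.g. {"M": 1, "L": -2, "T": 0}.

Dimensional matrix (L×M×I×Θ by D×ρ×m×ℓ×i×ΔT×X1):
  L: [ 1 -3  0  1  0  0 -2]
  M: [ 0  1  1  0  0  0 -2]
  I: [ 0  0  0  0  1  0  0]
  Θ: [ 0  0  0  0  0  1  3]
  [L]: (1)·1+(2)·0+(1)·1+(2)·0+(1)·0+(2)·-2 = -2
  [M]: (1)·0+(2)·1+(1)·0+(2)·0+(1)·0+(2)·-2 = -2
  [I]: (1)·0+(2)·0+(1)·0+(2)·1+(1)·0+(2)·0 = 2
  [Θ]: (1)·0+(2)·0+(1)·0+(2)·0+(1)·1+(2)·3 = 7
⇒ L^-2 M^-2 I^2 Θ^7

{"L": -2, "M": -2, "I": 2, "Θ": 7}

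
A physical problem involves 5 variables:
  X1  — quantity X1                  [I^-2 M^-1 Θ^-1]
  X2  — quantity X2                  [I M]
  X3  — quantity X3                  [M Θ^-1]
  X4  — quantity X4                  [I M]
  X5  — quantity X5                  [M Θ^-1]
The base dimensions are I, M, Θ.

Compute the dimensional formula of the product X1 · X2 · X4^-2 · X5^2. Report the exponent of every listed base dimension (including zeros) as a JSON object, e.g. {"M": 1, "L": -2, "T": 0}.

{"I": -3, "M": 0, "Θ": -3}

Write exponents as rows I,M,Θ / cols X1,X2,X3,X4,X5:
  I: [-2  1  0  1  0]
  M: [-1  1  1  1  1]
  Θ: [-1  0 -1  0 -1]
  [I]: (1)·-2+(1)·1+(-2)·1+(2)·0 = -3
  [M]: (1)·-1+(1)·1+(-2)·1+(2)·1 = 0
  [Θ]: (1)·-1+(1)·0+(-2)·0+(2)·-1 = -3
⇒ I^-3 Θ^-3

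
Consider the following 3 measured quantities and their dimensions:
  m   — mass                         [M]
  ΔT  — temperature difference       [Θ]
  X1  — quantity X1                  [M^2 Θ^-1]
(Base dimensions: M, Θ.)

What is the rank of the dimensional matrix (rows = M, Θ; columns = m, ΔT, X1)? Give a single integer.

2

Exponent matrix [M,Θ] × [m,ΔT,X1]:
  M: [ 1  0  2]
  Θ: [ 0  1 -1]
Row reduction gives pivot columns m,ΔT; rank = 2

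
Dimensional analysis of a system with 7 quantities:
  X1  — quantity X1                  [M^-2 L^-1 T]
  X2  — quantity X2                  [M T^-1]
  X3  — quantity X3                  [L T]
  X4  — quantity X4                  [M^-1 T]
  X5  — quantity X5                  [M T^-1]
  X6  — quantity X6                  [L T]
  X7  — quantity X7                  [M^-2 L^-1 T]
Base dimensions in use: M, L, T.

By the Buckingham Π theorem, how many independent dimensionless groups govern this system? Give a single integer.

Dimensional matrix (M×L×T by X1×X2×X3×X4×X5×X6×X7):
  M: [-2  1  0 -1  1  0 -2]
  L: [-1  0  1  0  0  1 -1]
  T: [ 1 -1  1  1 -1  1  1]
RREF → pivots at {X1,X2} ⇒ r = 2
Π count = n − r = 7 − 2 = 5

5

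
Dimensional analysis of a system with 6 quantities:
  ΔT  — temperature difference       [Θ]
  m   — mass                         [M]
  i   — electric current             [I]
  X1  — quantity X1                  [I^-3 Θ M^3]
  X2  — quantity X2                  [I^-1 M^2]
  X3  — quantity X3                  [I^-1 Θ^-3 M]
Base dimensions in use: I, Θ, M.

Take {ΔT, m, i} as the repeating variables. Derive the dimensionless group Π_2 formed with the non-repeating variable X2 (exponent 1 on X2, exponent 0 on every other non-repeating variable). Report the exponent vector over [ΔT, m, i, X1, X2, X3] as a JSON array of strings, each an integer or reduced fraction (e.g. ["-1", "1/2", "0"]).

Dimensional matrix (I×Θ×M by ΔT×m×i×X1×X2×X3):
  I: [ 0  0  1 -3 -1 -1]
  Θ: [ 1  0  0  1  0 -3]
  M: [ 0  1  0  3  2  1]
RREF → pivots at {ΔT,m,i} ⇒ r = 3
Repeat: ΔT,m,i; free: X1,X2,X3
RREF:
  r0: [   1    0    0    1    0   -3]
  r1: [   0    1    0    3    2    1]
  r2: [   0    0    1   -3   -1   -1]
Fix exponent of X2 at 1, X1 at 0, X3 at 0; solve each RREF row for its pivot's exponent:
  r0: exp(ΔT) + (0)·1 = 0 ⇒ exp(ΔT) = 0
  r1: exp(m) + (2)·1 = 0 ⇒ exp(m) = -2
  r2: exp(i) + (-1)·1 = 0 ⇒ exp(i) = 1
Π_2 = m^-2 · i · X2

["0", "-2", "1", "0", "1", "0"]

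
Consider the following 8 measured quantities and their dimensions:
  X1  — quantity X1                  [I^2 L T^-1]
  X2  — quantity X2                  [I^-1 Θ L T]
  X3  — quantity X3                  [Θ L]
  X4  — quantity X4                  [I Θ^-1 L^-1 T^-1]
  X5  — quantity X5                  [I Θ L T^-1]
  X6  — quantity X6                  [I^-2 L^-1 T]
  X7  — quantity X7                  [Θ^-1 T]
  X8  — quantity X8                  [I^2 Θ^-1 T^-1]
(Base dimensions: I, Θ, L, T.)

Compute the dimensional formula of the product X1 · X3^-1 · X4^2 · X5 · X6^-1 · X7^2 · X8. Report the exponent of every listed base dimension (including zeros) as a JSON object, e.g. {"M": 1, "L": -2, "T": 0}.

Dimensional matrix (I×Θ×L×T by X1×X2×X3×X4×X5×X6×X7×X8):
  I: [ 2 -1  0  1  1 -2  0  2]
  Θ: [ 0  1  1 -1  1  0 -1 -1]
  L: [ 1  1  1 -1  1 -1  0  0]
  T: [-1  1  0 -1 -1  1  1 -1]
  [I]: (1)·2+(-1)·0+(2)·1+(1)·1+(-1)·-2+(2)·0+(1)·2 = 9
  [Θ]: (1)·0+(-1)·1+(2)·-1+(1)·1+(-1)·0+(2)·-1+(1)·-1 = -5
  [L]: (1)·1+(-1)·1+(2)·-1+(1)·1+(-1)·-1+(2)·0+(1)·0 = 0
  [T]: (1)·-1+(-1)·0+(2)·-1+(1)·-1+(-1)·1+(2)·1+(1)·-1 = -4
⇒ I^9 Θ^-5 T^-4

{"I": 9, "Θ": -5, "L": 0, "T": -4}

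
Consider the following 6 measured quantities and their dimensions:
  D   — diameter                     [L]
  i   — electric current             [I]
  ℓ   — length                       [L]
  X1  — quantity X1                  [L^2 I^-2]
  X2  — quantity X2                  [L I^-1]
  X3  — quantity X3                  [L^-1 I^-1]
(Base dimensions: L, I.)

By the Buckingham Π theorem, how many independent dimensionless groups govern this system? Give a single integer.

4

Dimensional matrix (L×I by D×i×ℓ×X1×X2×X3):
  L: [ 1  0  1  2  1 -1]
  I: [ 0  1  0 -2 -1 -1]
Echelon form has 2 nonzero rows (pivots: D,i)
n=6, r=2 ⇒ 4 dimensionless groups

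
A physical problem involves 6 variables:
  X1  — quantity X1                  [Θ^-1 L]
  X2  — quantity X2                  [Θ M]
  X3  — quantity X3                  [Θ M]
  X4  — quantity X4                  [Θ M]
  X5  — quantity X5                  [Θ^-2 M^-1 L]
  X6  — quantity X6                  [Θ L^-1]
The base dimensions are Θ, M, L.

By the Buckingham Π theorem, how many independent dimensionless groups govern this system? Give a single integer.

4

Dimensional matrix (Θ×M×L by X1×X2×X3×X4×X5×X6):
  Θ: [-1  1  1  1 -2  1]
  M: [ 0  1  1  1 -1  0]
  L: [ 1  0  0  0  1 -1]
RREF → pivots at {X1,X2} ⇒ r = 2
n=6, r=2 ⇒ 4 dimensionless groups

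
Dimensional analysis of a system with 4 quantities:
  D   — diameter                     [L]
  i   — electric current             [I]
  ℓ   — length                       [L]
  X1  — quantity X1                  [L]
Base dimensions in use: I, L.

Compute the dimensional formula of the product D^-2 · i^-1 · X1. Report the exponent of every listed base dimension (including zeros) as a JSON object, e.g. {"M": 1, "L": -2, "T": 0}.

Dimensional matrix (I×L by D×i×ℓ×X1):
  I: [ 0  1  0  0]
  L: [ 1  0  1  1]
  [I]: (-2)·0+(-1)·1+(1)·0 = -1
  [L]: (-2)·1+(-1)·0+(1)·1 = -1
⇒ I^-1 L^-1

{"I": -1, "L": -1}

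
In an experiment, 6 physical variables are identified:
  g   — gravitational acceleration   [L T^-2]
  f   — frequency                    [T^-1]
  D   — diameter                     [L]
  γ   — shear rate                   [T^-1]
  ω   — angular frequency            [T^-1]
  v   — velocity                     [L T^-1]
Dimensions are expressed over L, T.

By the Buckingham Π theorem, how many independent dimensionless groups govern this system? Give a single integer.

4

Write exponents as rows L,T / cols g,f,D,γ,ω,v:
  L: [ 1  0  1  0  0  1]
  T: [-2 -1  0 -1 -1 -1]
RREF → pivots at {g,f} ⇒ r = 2
n=6, r=2 ⇒ 4 dimensionless groups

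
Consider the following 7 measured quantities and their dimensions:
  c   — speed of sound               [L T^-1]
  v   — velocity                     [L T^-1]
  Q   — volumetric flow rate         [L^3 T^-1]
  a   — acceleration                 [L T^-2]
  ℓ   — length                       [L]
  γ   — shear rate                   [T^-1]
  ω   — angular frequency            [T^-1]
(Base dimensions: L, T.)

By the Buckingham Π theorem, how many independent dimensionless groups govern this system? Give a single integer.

Dimensional matrix (L×T by c×v×Q×a×ℓ×γ×ω):
  L: [ 1  1  3  1  1  0  0]
  T: [-1 -1 -1 -2  0 -1 -1]
Row reduction gives pivot columns c,Q; rank = 2
7 vars − rank 2 = 5 Π groups

5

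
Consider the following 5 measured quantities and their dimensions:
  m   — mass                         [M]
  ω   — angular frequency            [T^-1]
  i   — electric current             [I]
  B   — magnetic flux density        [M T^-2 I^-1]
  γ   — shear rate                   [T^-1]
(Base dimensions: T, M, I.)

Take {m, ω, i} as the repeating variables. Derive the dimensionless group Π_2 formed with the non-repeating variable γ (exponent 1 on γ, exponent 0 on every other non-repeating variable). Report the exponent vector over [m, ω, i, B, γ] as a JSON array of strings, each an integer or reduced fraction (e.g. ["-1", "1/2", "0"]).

Dimensional matrix (T×M×I by m×ω×i×B×γ):
  T: [ 0 -1  0 -2 -1]
  M: [ 1  0  0  1  0]
  I: [ 0  0  1 -1  0]
Row reduction gives pivot columns m,ω,i; rank = 3
Repeat: m,ω,i; free: B,γ
RREF:
  r0: [   1    0    0    1    0]
  r1: [   0    1    0    2    1]
  r2: [   0    0    1   -1    0]
Fix exponent of γ at 1, B at 0; solve each RREF row for its pivot's exponent:
  r0: exp(m) + (0)·1 = 0 ⇒ exp(m) = 0
  r1: exp(ω) + (1)·1 = 0 ⇒ exp(ω) = -1
  r2: exp(i) + (0)·1 = 0 ⇒ exp(i) = 0
Π_2 = ω^-1 · γ

["0", "-1", "0", "0", "1"]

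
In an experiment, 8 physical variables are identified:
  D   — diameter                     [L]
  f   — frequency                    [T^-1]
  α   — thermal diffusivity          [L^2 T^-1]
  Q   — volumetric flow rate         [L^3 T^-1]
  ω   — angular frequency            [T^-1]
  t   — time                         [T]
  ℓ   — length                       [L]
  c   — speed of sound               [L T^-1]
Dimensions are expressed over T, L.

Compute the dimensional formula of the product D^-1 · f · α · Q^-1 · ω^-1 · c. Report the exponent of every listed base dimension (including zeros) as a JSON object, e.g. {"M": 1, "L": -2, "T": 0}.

Write exponents as rows T,L / cols D,f,α,Q,ω,t,ℓ,c:
  T: [ 0 -1 -1 -1 -1  1  0 -1]
  L: [ 1  0  2  3  0  0  1  1]
  [T]: (-1)·0+(1)·-1+(1)·-1+(-1)·-1+(-1)·-1+(1)·-1 = -1
  [L]: (-1)·1+(1)·0+(1)·2+(-1)·3+(-1)·0+(1)·1 = -1
⇒ T^-1 L^-1

{"T": -1, "L": -1}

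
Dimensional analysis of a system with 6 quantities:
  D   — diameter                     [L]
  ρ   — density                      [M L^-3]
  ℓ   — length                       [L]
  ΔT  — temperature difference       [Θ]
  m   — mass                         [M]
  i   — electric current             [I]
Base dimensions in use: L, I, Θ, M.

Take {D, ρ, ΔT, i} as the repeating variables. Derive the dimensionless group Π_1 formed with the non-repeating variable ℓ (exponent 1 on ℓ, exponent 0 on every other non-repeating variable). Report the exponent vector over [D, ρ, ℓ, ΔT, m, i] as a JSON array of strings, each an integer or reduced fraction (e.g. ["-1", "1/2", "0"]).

["-1", "0", "1", "0", "0", "0"]

Dimensional matrix (L×I×Θ×M by D×ρ×ℓ×ΔT×m×i):
  L: [ 1 -3  1  0  0  0]
  I: [ 0  0  0  0  0  1]
  Θ: [ 0  0  0  1  0  0]
  M: [ 0  1  0  0  1  0]
RREF → pivots at {D,ρ,ΔT,i} ⇒ r = 4
Pivot set = {D,ρ,ΔT,i}, free = {ℓ,m}
RREF:
  r0: [   1    0    1    0    3    0]
  r1: [   0    1    0    0    1    0]
  r2: [   0    0    0    1    0    0]
  r3: [   0    0    0    0    0    1]
Fix exponent of ℓ at 1, m at 0; solve each RREF row for its pivot's exponent:
  r0: exp(D) + (1)·1 = 0 ⇒ exp(D) = -1
  r1: exp(ρ) + (0)·1 = 0 ⇒ exp(ρ) = 0
  r2: exp(ΔT) + (0)·1 = 0 ⇒ exp(ΔT) = 0
  r3: exp(i) + (0)·1 = 0 ⇒ exp(i) = 0
Π_1 = D^-1 · ℓ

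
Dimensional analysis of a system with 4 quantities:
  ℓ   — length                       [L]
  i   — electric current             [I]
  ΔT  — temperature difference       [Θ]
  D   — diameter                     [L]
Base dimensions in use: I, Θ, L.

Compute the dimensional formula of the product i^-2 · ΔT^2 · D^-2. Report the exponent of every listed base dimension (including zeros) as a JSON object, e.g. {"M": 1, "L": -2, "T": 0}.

Write exponents as rows I,Θ,L / cols ℓ,i,ΔT,D:
  I: [ 0  1  0  0]
  Θ: [ 0  0  1  0]
  L: [ 1  0  0  1]
  [I]: (-2)·1+(2)·0+(-2)·0 = -2
  [Θ]: (-2)·0+(2)·1+(-2)·0 = 2
  [L]: (-2)·0+(2)·0+(-2)·1 = -2
⇒ I^-2 Θ^2 L^-2

{"I": -2, "Θ": 2, "L": -2}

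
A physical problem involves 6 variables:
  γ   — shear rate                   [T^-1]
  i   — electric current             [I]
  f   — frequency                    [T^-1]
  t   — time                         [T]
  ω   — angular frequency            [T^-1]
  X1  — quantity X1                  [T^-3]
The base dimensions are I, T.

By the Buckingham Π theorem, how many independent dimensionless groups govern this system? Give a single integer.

Write exponents as rows I,T / cols γ,i,f,t,ω,X1:
  I: [ 0  1  0  0  0  0]
  T: [-1  0 -1  1 -1 -3]
RREF → pivots at {γ,i} ⇒ r = 2
6 vars − rank 2 = 4 Π groups

4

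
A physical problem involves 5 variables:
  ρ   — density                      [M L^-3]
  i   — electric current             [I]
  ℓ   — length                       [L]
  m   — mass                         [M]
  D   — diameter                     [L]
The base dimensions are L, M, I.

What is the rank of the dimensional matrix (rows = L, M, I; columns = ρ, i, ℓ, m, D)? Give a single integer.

3

Exponent matrix [L,M,I] × [ρ,i,ℓ,m,D]:
  L: [-3  0  1  0  1]
  M: [ 1  0  0  1  0]
  I: [ 0  1  0  0  0]
RREF → pivots at {ρ,i,ℓ} ⇒ r = 3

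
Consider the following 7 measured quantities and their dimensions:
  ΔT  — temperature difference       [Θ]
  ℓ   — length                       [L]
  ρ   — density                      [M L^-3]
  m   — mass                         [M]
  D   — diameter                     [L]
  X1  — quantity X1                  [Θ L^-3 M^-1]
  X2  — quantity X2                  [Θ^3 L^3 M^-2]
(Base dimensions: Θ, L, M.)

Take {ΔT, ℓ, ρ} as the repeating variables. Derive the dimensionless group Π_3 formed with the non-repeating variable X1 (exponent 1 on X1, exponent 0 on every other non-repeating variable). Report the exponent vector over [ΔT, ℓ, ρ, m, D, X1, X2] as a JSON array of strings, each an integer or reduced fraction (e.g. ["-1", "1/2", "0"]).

Exponent matrix [Θ,L,M] × [ΔT,ℓ,ρ,m,D,X1,X2]:
  Θ: [ 1  0  0  0  0  1  3]
  L: [ 0  1 -3  0  1 -3  3]
  M: [ 0  0  1  1  0 -1 -2]
Echelon form has 3 nonzero rows (pivots: ΔT,ℓ,ρ)
Repeat: ΔT,ℓ,ρ; free: m,D,X1,X2
RREF:
  r0: [   1    0    0    0    0    1    3]
  r1: [   0    1    0    3    1   -6   -3]
  r2: [   0    0    1    1    0   -1   -2]
Fix exponent of X1 at 1, m at 0, D at 0, X2 at 0; solve each RREF row for its pivot's exponent:
  r0: exp(ΔT) + (1)·1 = 0 ⇒ exp(ΔT) = -1
  r1: exp(ℓ) + (-6)·1 = 0 ⇒ exp(ℓ) = 6
  r2: exp(ρ) + (-1)·1 = 0 ⇒ exp(ρ) = 1
Π_3 = ΔT^-1 · ℓ^6 · ρ · X1

["-1", "6", "1", "0", "0", "1", "0"]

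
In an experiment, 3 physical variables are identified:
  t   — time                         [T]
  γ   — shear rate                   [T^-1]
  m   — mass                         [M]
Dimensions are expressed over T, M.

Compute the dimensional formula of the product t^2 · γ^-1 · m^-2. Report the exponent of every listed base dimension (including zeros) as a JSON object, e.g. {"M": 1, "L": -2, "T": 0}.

Exponent matrix [T,M] × [t,γ,m]:
  T: [ 1 -1  0]
  M: [ 0  0  1]
  [T]: (2)·1+(-1)·-1+(-2)·0 = 3
  [M]: (2)·0+(-1)·0+(-2)·1 = -2
⇒ T^3 M^-2

{"T": 3, "M": -2}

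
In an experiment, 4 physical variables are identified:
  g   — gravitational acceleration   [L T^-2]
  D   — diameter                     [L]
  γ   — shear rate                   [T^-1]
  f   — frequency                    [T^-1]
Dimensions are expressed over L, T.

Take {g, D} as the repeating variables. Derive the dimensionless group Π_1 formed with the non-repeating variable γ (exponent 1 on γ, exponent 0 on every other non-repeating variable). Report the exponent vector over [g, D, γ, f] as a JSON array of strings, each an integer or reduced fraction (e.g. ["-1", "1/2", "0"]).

Exponent matrix [L,T] × [g,D,γ,f]:
  L: [ 1  1  0  0]
  T: [-2  0 -1 -1]
Row reduction gives pivot columns g,D; rank = 2
Repeat: g,D; free: γ,f
RREF:
  r0: [   1    0  1/2  1/2]
  r1: [   0    1 -1/2 -1/2]
Fix exponent of γ at 1, f at 0; solve each RREF row for its pivot's exponent:
  r0: exp(g) + (1/2)·1 = 0 ⇒ exp(g) = -1/2
  r1: exp(D) + (-1/2)·1 = 0 ⇒ exp(D) = 1/2
Π_1 = g^(-1/2) · D^(1/2) · γ

["-1/2", "1/2", "1", "0"]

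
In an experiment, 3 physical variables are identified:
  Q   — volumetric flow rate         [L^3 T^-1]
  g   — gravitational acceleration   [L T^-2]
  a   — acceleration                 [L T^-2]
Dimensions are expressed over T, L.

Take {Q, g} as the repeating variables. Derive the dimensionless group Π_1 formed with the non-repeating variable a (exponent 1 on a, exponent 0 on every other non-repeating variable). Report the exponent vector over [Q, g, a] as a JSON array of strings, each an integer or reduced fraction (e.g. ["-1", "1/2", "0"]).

["0", "-1", "1"]

Exponent matrix [T,L] × [Q,g,a]:
  T: [-1 -2 -2]
  L: [ 3  1  1]
RREF → pivots at {Q,g} ⇒ r = 2
Pivot set = {Q,g}, free = {a}
RREF:
  r0: [   1    0    0]
  r1: [   0    1    1]
Fix exponent of a at 1; solve each RREF row for its pivot's exponent:
  r0: exp(Q) + (0)·1 = 0 ⇒ exp(Q) = 0
  r1: exp(g) + (1)·1 = 0 ⇒ exp(g) = -1
Π_1 = g^-1 · a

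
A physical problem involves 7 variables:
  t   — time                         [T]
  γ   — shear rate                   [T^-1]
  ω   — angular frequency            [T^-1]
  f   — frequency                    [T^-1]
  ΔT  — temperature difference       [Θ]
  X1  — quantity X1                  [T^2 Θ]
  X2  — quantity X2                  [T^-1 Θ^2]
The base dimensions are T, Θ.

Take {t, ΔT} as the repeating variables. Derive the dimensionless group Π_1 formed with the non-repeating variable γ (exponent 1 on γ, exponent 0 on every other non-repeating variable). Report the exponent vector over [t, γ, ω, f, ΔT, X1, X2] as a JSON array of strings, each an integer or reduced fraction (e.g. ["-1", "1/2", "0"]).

Write exponents as rows T,Θ / cols t,γ,ω,f,ΔT,X1,X2:
  T: [ 1 -1 -1 -1  0  2 -1]
  Θ: [ 0  0  0  0  1  1  2]
Row reduction gives pivot columns t,ΔT; rank = 2
Pivot set = {t,ΔT}, free = {γ,ω,f,X1,X2}
RREF:
  r0: [   1   -1   -1   -1    0    2   -1]
  r1: [   0    0    0    0    1    1    2]
Fix exponent of γ at 1, ω at 0, f at 0, X1 at 0, X2 at 0; solve each RREF row for its pivot's exponent:
  r0: exp(t) + (-1)·1 = 0 ⇒ exp(t) = 1
  r1: exp(ΔT) + (0)·1 = 0 ⇒ exp(ΔT) = 0
Π_1 = t · γ

["1", "1", "0", "0", "0", "0", "0"]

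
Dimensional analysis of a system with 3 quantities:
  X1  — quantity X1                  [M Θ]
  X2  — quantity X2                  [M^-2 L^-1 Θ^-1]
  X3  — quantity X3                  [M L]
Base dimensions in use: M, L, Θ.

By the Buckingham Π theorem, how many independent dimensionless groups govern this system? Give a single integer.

1

Dimensional matrix (M×L×Θ by X1×X2×X3):
  M: [ 1 -2  1]
  L: [ 0 -1  1]
  Θ: [ 1 -1  0]
Row reduction gives pivot columns X1,X2; rank = 2
3 vars − rank 2 = 1 Π group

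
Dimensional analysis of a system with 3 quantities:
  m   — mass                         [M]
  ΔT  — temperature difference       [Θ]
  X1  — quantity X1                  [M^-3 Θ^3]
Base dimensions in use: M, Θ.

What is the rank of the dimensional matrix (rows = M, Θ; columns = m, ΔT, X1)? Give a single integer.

Exponent matrix [M,Θ] × [m,ΔT,X1]:
  M: [ 1  0 -3]
  Θ: [ 0  1  3]
Echelon form has 2 nonzero rows (pivots: m,ΔT)

2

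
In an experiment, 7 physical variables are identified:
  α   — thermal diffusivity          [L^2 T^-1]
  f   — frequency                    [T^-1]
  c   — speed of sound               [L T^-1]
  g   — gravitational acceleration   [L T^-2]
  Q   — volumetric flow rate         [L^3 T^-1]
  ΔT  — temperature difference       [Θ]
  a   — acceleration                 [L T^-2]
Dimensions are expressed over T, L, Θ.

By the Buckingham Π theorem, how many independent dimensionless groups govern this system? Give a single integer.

4

Dimensional matrix (T×L×Θ by α×f×c×g×Q×ΔT×a):
  T: [-1 -1 -1 -2 -1  0 -2]
  L: [ 2  0  1  1  3  0  1]
  Θ: [ 0  0  0  0  0  1  0]
RREF → pivots at {α,f,ΔT} ⇒ r = 3
n=7, r=3 ⇒ 4 dimensionless groups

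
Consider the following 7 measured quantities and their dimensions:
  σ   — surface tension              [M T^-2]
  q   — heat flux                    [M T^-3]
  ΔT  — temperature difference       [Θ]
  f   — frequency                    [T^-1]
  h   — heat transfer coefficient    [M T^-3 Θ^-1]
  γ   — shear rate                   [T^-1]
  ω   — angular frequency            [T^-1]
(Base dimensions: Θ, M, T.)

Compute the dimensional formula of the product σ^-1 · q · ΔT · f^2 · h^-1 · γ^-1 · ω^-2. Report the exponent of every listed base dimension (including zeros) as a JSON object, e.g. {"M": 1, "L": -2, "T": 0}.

Dimensional matrix (Θ×M×T by σ×q×ΔT×f×h×γ×ω):
  Θ: [ 0  0  1  0 -1  0  0]
  M: [ 1  1  0  0  1  0  0]
  T: [-2 -3  0 -1 -3 -1 -1]
  [Θ]: (-1)·0+(1)·0+(1)·1+(2)·0+(-1)·-1+(-1)·0+(-2)·0 = 2
  [M]: (-1)·1+(1)·1+(1)·0+(2)·0+(-1)·1+(-1)·0+(-2)·0 = -1
  [T]: (-1)·-2+(1)·-3+(1)·0+(2)·-1+(-1)·-3+(-1)·-1+(-2)·-1 = 3
⇒ Θ^2 M^-1 T^3

{"Θ": 2, "M": -1, "T": 3}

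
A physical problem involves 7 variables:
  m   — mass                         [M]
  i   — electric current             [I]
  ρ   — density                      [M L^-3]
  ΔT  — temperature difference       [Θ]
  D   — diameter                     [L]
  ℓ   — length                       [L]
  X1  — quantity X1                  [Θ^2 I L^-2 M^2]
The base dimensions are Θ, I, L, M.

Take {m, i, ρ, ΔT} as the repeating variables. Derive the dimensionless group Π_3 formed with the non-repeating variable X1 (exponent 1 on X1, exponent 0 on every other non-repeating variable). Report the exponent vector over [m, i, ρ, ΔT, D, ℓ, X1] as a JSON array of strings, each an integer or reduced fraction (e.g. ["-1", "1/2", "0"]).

Dimensional matrix (Θ×I×L×M by m×i×ρ×ΔT×D×ℓ×X1):
  Θ: [ 0  0  0  1  0  0  2]
  I: [ 0  1  0  0  0  0  1]
  L: [ 0  0 -3  0  1  1 -2]
  M: [ 1  0  1  0  0  0  2]
Echelon form has 4 nonzero rows (pivots: m,i,ρ,ΔT)
Repeat: m,i,ρ,ΔT; free: D,ℓ,X1
RREF:
  r0: [   1    0    0    0  1/3  1/3  4/3]
  r1: [   0    1    0    0    0    0    1]
  r2: [   0    0    1    0 -1/3 -1/3  2/3]
  r3: [   0    0    0    1    0    0    2]
Fix exponent of X1 at 1, D at 0, ℓ at 0; solve each RREF row for its pivot's exponent:
  r0: exp(m) + (4/3)·1 = 0 ⇒ exp(m) = -4/3
  r1: exp(i) + (1)·1 = 0 ⇒ exp(i) = -1
  r2: exp(ρ) + (2/3)·1 = 0 ⇒ exp(ρ) = -2/3
  r3: exp(ΔT) + (2)·1 = 0 ⇒ exp(ΔT) = -2
Π_3 = m^(-4/3) · i^-1 · ρ^(-2/3) · ΔT^-2 · X1

["-4/3", "-1", "-2/3", "-2", "0", "0", "1"]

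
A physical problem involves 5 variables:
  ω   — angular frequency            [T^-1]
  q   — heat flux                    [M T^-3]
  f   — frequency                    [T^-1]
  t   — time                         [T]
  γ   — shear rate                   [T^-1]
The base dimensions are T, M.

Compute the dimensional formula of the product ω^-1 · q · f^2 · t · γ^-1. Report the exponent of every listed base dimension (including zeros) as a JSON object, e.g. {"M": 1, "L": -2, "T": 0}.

Write exponents as rows T,M / cols ω,q,f,t,γ:
  T: [-1 -3 -1  1 -1]
  M: [ 0  1  0  0  0]
  [T]: (-1)·-1+(1)·-3+(2)·-1+(1)·1+(-1)·-1 = -2
  [M]: (-1)·0+(1)·1+(2)·0+(1)·0+(-1)·0 = 1
⇒ T^-2 M

{"T": -2, "M": 1}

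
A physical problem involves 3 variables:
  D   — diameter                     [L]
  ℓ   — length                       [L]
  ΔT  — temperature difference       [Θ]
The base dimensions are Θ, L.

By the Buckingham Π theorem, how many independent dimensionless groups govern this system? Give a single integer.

Dimensional matrix (Θ×L by D×ℓ×ΔT):
  Θ: [ 0  0  1]
  L: [ 1  1  0]
Echelon form has 2 nonzero rows (pivots: D,ΔT)
3 vars − rank 2 = 1 Π group

1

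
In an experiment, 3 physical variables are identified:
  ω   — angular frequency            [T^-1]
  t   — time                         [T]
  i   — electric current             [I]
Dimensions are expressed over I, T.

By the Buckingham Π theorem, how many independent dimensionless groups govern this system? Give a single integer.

Exponent matrix [I,T] × [ω,t,i]:
  I: [ 0  0  1]
  T: [-1  1  0]
RREF → pivots at {ω,i} ⇒ r = 2
n=3, r=2 ⇒ 1 dimensionless group

1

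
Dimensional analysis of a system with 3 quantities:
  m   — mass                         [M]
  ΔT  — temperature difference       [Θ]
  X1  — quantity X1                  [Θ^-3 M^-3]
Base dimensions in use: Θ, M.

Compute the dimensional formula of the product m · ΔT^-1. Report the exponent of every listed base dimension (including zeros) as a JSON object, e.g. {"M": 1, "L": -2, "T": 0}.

{"Θ": -1, "M": 1}

Exponent matrix [Θ,M] × [m,ΔT,X1]:
  Θ: [ 0  1 -3]
  M: [ 1  0 -3]
  [Θ]: (1)·0+(-1)·1 = -1
  [M]: (1)·1+(-1)·0 = 1
⇒ Θ^-1 M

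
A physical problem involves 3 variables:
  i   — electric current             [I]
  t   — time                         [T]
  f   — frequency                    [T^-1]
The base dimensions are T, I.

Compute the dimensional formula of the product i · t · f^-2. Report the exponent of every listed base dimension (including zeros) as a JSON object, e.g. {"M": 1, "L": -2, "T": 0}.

Write exponents as rows T,I / cols i,t,f:
  T: [ 0  1 -1]
  I: [ 1  0  0]
  [T]: (1)·0+(1)·1+(-2)·-1 = 3
  [I]: (1)·1+(1)·0+(-2)·0 = 1
⇒ T^3 I

{"T": 3, "I": 1}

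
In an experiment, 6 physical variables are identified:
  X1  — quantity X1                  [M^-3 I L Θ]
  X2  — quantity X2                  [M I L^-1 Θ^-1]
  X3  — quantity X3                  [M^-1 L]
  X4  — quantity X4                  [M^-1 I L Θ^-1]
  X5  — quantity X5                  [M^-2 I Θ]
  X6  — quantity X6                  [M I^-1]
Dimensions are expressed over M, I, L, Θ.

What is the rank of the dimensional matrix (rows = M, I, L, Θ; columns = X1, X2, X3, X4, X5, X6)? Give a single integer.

3

Dimensional matrix (M×I×L×Θ by X1×X2×X3×X4×X5×X6):
  M: [-3  1 -1 -1 -2  1]
  I: [ 1  1  0  1  1 -1]
  L: [ 1 -1  1  1  0  0]
  Θ: [ 1 -1  0 -1  1  0]
RREF → pivots at {X1,X2,X3} ⇒ r = 3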